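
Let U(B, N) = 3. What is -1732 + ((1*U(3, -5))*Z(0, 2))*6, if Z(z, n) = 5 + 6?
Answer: -1534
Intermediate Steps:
Z(z, n) = 11
-1732 + ((1*U(3, -5))*Z(0, 2))*6 = -1732 + ((1*3)*11)*6 = -1732 + (3*11)*6 = -1732 + 33*6 = -1732 + 198 = -1534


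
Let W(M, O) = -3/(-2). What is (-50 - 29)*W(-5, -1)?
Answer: -237/2 ≈ -118.50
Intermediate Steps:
W(M, O) = 3/2 (W(M, O) = -3*(-1/2) = 3/2)
(-50 - 29)*W(-5, -1) = (-50 - 29)*(3/2) = -79*3/2 = -237/2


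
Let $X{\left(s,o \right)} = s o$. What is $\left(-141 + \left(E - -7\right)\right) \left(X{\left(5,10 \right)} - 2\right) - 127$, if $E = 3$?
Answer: $-6415$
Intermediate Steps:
$X{\left(s,o \right)} = o s$
$\left(-141 + \left(E - -7\right)\right) \left(X{\left(5,10 \right)} - 2\right) - 127 = \left(-141 + \left(3 - -7\right)\right) \left(10 \cdot 5 - 2\right) - 127 = \left(-141 + \left(3 + 7\right)\right) \left(50 - 2\right) - 127 = \left(-141 + 10\right) 48 - 127 = \left(-131\right) 48 - 127 = -6288 - 127 = -6415$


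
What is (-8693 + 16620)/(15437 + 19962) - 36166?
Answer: -1280232307/35399 ≈ -36166.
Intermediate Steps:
(-8693 + 16620)/(15437 + 19962) - 36166 = 7927/35399 - 36166 = -1280232307/35399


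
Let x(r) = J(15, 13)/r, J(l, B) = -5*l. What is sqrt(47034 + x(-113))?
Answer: sqrt(600585621)/113 ≈ 216.87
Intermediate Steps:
x(r) = -75/r (x(r) = (-5*15)/r = -75/r)
sqrt(47034 + x(-113)) = sqrt(47034 - 75/(-113)) = sqrt(47034 - 75*(-1/113)) = sqrt(47034 + 75/113) = sqrt(5314917/113) = sqrt(600585621)/113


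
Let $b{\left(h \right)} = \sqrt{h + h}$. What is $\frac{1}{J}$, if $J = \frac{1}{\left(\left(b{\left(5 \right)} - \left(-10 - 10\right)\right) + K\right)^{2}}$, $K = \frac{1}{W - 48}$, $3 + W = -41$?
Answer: $\frac{3466561}{8464} + \frac{1839 \sqrt{10}}{46} \approx 535.99$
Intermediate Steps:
$W = -44$ ($W = -3 - 41 = -44$)
$b{\left(h \right)} = \sqrt{2} \sqrt{h}$ ($b{\left(h \right)} = \sqrt{2 h} = \sqrt{2} \sqrt{h}$)
$K = - \frac{1}{92}$ ($K = \frac{1}{-44 - 48} = \frac{1}{-92} = - \frac{1}{92} \approx -0.01087$)
$J = \frac{1}{\left(\frac{1839}{92} + \sqrt{10}\right)^{2}}$ ($J = \frac{1}{\left(\left(\sqrt{2} \sqrt{5} - \left(-10 - 10\right)\right) - \frac{1}{92}\right)^{2}} = \frac{1}{\left(\left(\sqrt{10} - -20\right) - \frac{1}{92}\right)^{2}} = \frac{1}{\left(\left(\sqrt{10} + 20\right) - \frac{1}{92}\right)^{2}} = \frac{1}{\left(\left(20 + \sqrt{10}\right) - \frac{1}{92}\right)^{2}} = \frac{1}{\left(\frac{1839}{92} + \sqrt{10}\right)^{2}} \approx 0.0018657$)
$\frac{1}{J} = \frac{1}{\frac{29340972304}{10872061992961} - \frac{2864014464 \sqrt{10}}{10872061992961}}$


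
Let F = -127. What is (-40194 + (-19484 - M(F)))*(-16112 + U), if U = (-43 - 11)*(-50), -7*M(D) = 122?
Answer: 800167584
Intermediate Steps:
M(D) = -122/7 (M(D) = -⅐*122 = -122/7)
U = 2700 (U = -54*(-50) = 2700)
(-40194 + (-19484 - M(F)))*(-16112 + U) = (-40194 + (-19484 - 1*(-122/7)))*(-16112 + 2700) = (-40194 + (-19484 + 122/7))*(-13412) = (-40194 - 136266/7)*(-13412) = -417624/7*(-13412) = 800167584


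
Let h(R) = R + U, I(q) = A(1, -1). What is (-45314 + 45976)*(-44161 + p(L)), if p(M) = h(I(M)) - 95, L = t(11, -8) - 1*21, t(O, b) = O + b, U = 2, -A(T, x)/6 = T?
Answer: -29300120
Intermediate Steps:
A(T, x) = -6*T
I(q) = -6 (I(q) = -6*1 = -6)
h(R) = 2 + R (h(R) = R + 2 = 2 + R)
L = -18 (L = (11 - 8) - 1*21 = 3 - 21 = -18)
p(M) = -99 (p(M) = (2 - 6) - 95 = -4 - 95 = -99)
(-45314 + 45976)*(-44161 + p(L)) = (-45314 + 45976)*(-44161 - 99) = 662*(-44260) = -29300120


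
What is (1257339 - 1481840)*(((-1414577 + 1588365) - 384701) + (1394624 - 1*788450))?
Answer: -88736489761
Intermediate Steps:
(1257339 - 1481840)*(((-1414577 + 1588365) - 384701) + (1394624 - 1*788450)) = -224501*((173788 - 384701) + (1394624 - 788450)) = -224501*(-210913 + 606174) = -224501*395261 = -88736489761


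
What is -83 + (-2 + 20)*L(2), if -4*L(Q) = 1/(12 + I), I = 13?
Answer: -4159/50 ≈ -83.180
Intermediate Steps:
L(Q) = -1/100 (L(Q) = -1/(4*(12 + 13)) = -¼/25 = -¼*1/25 = -1/100)
-83 + (-2 + 20)*L(2) = -83 + (-2 + 20)*(-1/100) = -83 + 18*(-1/100) = -83 - 9/50 = -4159/50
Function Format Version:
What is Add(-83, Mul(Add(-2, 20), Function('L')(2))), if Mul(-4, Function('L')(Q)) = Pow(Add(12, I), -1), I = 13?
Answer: Rational(-4159, 50) ≈ -83.180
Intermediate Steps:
Function('L')(Q) = Rational(-1, 100) (Function('L')(Q) = Mul(Rational(-1, 4), Pow(Add(12, 13), -1)) = Mul(Rational(-1, 4), Pow(25, -1)) = Mul(Rational(-1, 4), Rational(1, 25)) = Rational(-1, 100))
Add(-83, Mul(Add(-2, 20), Function('L')(2))) = Add(-83, Mul(Add(-2, 20), Rational(-1, 100))) = Add(-83, Mul(18, Rational(-1, 100))) = Add(-83, Rational(-9, 50)) = Rational(-4159, 50)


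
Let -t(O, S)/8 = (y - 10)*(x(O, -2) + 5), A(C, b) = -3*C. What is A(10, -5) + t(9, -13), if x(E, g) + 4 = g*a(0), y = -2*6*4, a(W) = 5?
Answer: -4206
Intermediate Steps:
y = -48 (y = -12*4 = -48)
x(E, g) = -4 + 5*g (x(E, g) = -4 + g*5 = -4 + 5*g)
t(O, S) = -4176 (t(O, S) = -8*(-48 - 10)*((-4 + 5*(-2)) + 5) = -(-464)*((-4 - 10) + 5) = -(-464)*(-14 + 5) = -(-464)*(-9) = -8*522 = -4176)
A(10, -5) + t(9, -13) = -3*10 - 4176 = -30 - 4176 = -4206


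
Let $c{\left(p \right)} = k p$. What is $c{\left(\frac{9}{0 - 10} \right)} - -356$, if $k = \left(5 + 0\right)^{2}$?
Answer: $\frac{667}{2} \approx 333.5$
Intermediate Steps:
$k = 25$ ($k = 5^{2} = 25$)
$c{\left(p \right)} = 25 p$
$c{\left(\frac{9}{0 - 10} \right)} - -356 = 25 \frac{9}{0 - 10} - -356 = 25 \frac{9}{0 - 10} + 356 = 25 \frac{9}{-10} + 356 = 25 \cdot 9 \left(- \frac{1}{10}\right) + 356 = 25 \left(- \frac{9}{10}\right) + 356 = - \frac{45}{2} + 356 = \frac{667}{2}$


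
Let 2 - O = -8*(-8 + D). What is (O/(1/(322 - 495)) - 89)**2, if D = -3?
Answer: 218714521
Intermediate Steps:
O = -86 (O = 2 - (-8)*(-8 - 3) = 2 - (-8)*(-11) = 2 - 1*88 = 2 - 88 = -86)
(O/(1/(322 - 495)) - 89)**2 = (-86/(1/(322 - 495)) - 89)**2 = (-86/(1/(-173)) - 89)**2 = (-86/(-1/173) - 89)**2 = (-86*(-173) - 89)**2 = (14878 - 89)**2 = 14789**2 = 218714521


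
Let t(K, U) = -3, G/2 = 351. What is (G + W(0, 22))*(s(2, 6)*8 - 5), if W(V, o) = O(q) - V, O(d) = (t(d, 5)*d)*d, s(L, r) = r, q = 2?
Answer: 29670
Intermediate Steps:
G = 702 (G = 2*351 = 702)
O(d) = -3*d² (O(d) = (-3*d)*d = -3*d²)
W(V, o) = -12 - V (W(V, o) = -3*2² - V = -3*4 - V = -12 - V)
(G + W(0, 22))*(s(2, 6)*8 - 5) = (702 + (-12 - 1*0))*(6*8 - 5) = (702 + (-12 + 0))*(48 - 5) = (702 - 12)*43 = 690*43 = 29670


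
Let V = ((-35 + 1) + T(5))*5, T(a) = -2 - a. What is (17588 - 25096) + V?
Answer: -7713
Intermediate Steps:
V = -205 (V = ((-35 + 1) + (-2 - 1*5))*5 = (-34 + (-2 - 5))*5 = (-34 - 7)*5 = -41*5 = -205)
(17588 - 25096) + V = (17588 - 25096) - 205 = -7508 - 205 = -7713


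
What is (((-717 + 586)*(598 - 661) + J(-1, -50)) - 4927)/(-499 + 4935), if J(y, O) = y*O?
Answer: 844/1109 ≈ 0.76105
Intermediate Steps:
J(y, O) = O*y
(((-717 + 586)*(598 - 661) + J(-1, -50)) - 4927)/(-499 + 4935) = (((-717 + 586)*(598 - 661) - 50*(-1)) - 4927)/(-499 + 4935) = ((-131*(-63) + 50) - 4927)/4436 = ((8253 + 50) - 4927)*(1/4436) = (8303 - 4927)*(1/4436) = 3376*(1/4436) = 844/1109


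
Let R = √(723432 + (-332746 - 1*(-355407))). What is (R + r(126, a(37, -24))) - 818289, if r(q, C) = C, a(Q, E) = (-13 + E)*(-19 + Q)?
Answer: -818955 + √746093 ≈ -8.1809e+5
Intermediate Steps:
a(Q, E) = (-19 + Q)*(-13 + E)
R = √746093 (R = √(723432 + (-332746 + 355407)) = √(723432 + 22661) = √746093 ≈ 863.77)
(R + r(126, a(37, -24))) - 818289 = (√746093 + (247 - 19*(-24) - 13*37 - 24*37)) - 818289 = (√746093 + (247 + 456 - 481 - 888)) - 818289 = (√746093 - 666) - 818289 = (-666 + √746093) - 818289 = -818955 + √746093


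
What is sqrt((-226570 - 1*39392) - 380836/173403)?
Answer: I*sqrt(888574571120374)/57801 ≈ 515.72*I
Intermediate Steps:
sqrt((-226570 - 1*39392) - 380836/173403) = sqrt((-226570 - 39392) - 380836*1/173403) = sqrt(-265962 - 380836/173403) = sqrt(-46118989522/173403) = I*sqrt(888574571120374)/57801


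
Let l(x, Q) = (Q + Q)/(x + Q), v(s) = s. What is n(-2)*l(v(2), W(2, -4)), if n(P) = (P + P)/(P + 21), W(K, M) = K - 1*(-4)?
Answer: -6/19 ≈ -0.31579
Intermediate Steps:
W(K, M) = 4 + K (W(K, M) = K + 4 = 4 + K)
l(x, Q) = 2*Q/(Q + x) (l(x, Q) = (2*Q)/(Q + x) = 2*Q/(Q + x))
n(P) = 2*P/(21 + P) (n(P) = (2*P)/(21 + P) = 2*P/(21 + P))
n(-2)*l(v(2), W(2, -4)) = (2*(-2)/(21 - 2))*(2*(4 + 2)/((4 + 2) + 2)) = (2*(-2)/19)*(2*6/(6 + 2)) = (2*(-2)*(1/19))*(2*6/8) = -8*6/(19*8) = -4/19*3/2 = -6/19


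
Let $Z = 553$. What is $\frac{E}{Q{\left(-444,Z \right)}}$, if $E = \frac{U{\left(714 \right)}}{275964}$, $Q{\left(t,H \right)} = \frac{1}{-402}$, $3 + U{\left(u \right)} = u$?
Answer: $- \frac{47637}{45994} \approx -1.0357$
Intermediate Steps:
$U{\left(u \right)} = -3 + u$
$Q{\left(t,H \right)} = - \frac{1}{402}$
$E = \frac{237}{91988}$ ($E = \frac{-3 + 714}{275964} = 711 \cdot \frac{1}{275964} = \frac{237}{91988} \approx 0.0025764$)
$\frac{E}{Q{\left(-444,Z \right)}} = \frac{237}{91988 \left(- \frac{1}{402}\right)} = \frac{237}{91988} \left(-402\right) = - \frac{47637}{45994}$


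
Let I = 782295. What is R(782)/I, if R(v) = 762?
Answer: 254/260765 ≈ 0.00097406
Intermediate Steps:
R(782)/I = 762/782295 = 762*(1/782295) = 254/260765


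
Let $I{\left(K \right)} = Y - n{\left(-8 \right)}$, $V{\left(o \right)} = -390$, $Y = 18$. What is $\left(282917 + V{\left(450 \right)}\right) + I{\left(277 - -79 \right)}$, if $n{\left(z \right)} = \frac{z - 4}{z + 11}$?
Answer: $282549$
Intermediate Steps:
$n{\left(z \right)} = \frac{-4 + z}{11 + z}$
$I{\left(K \right)} = 22$ ($I{\left(K \right)} = 18 - \frac{-4 - 8}{11 - 8} = 18 - \frac{1}{3} \left(-12\right) = 18 - -4 = 18 + 4 = 22$)
$\left(282917 + V{\left(450 \right)}\right) + I{\left(277 - -79 \right)} = \left(282917 - 390\right) + 22 = 282527 + 22 = 282549$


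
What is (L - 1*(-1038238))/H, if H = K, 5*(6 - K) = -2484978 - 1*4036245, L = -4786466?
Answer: -18741140/6521253 ≈ -2.8739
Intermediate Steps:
K = 6521253/5 (K = 6 - (-2484978 - 1*4036245)/5 = 6 - (-2484978 - 4036245)/5 = 6 - 1/5*(-6521223) = 6 + 6521223/5 = 6521253/5 ≈ 1.3043e+6)
H = 6521253/5 ≈ 1.3043e+6
(L - 1*(-1038238))/H = (-4786466 - 1*(-1038238))/(6521253/5) = (-4786466 + 1038238)*(5/6521253) = -3748228*5/6521253 = -18741140/6521253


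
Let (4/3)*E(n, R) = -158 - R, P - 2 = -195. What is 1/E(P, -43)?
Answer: -4/345 ≈ -0.011594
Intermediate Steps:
P = -193 (P = 2 - 195 = -193)
E(n, R) = -237/2 - 3*R/4 (E(n, R) = 3*(-158 - R)/4 = -237/2 - 3*R/4)
1/E(P, -43) = 1/(-237/2 - ¾*(-43)) = 1/(-237/2 + 129/4) = 1/(-345/4) = -4/345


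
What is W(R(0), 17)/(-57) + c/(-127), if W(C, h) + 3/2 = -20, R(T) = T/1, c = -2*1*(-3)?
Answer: 4777/14478 ≈ 0.32995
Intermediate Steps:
c = 6 (c = -2*(-3) = 6)
R(T) = T (R(T) = T*1 = T)
W(C, h) = -43/2 (W(C, h) = -3/2 - 20 = -43/2)
W(R(0), 17)/(-57) + c/(-127) = -43/2/(-57) + 6/(-127) = -43/2*(-1/57) + 6*(-1/127) = 43/114 - 6/127 = 4777/14478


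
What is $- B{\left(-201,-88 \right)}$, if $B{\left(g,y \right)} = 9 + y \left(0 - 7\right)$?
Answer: $-625$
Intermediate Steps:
$B{\left(g,y \right)} = 9 - 7 y$ ($B{\left(g,y \right)} = 9 + y \left(0 - 7\right) = 9 + y \left(-7\right) = 9 - 7 y$)
$- B{\left(-201,-88 \right)} = - (9 - -616) = - (9 + 616) = \left(-1\right) 625 = -625$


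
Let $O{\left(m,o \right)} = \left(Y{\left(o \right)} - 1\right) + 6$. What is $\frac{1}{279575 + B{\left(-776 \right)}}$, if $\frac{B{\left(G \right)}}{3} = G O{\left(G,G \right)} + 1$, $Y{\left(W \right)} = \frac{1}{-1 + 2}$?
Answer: $\frac{1}{265610} \approx 3.7649 \cdot 10^{-6}$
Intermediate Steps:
$Y{\left(W \right)} = 1$ ($Y{\left(W \right)} = 1^{-1} = 1$)
$O{\left(m,o \right)} = 6$ ($O{\left(m,o \right)} = \left(1 - 1\right) + 6 = 0 + 6 = 6$)
$B{\left(G \right)} = 3 + 18 G$ ($B{\left(G \right)} = 3 \left(G 6 + 1\right) = 3 \left(6 G + 1\right) = 3 \left(1 + 6 G\right) = 3 + 18 G$)
$\frac{1}{279575 + B{\left(-776 \right)}} = \frac{1}{279575 + \left(3 + 18 \left(-776\right)\right)} = \frac{1}{279575 + \left(3 - 13968\right)} = \frac{1}{279575 - 13965} = \frac{1}{265610}$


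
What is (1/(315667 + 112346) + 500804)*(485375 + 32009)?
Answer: 110901582447222952/428013 ≈ 2.5911e+11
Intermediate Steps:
(1/(315667 + 112346) + 500804)*(485375 + 32009) = (1/428013 + 500804)*517384 = (214350622453/428013)*517384 = 110901582447222952/428013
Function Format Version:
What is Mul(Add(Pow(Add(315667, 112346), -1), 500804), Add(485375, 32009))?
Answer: Rational(110901582447222952, 428013) ≈ 2.5911e+11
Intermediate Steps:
Mul(Add(Pow(Add(315667, 112346), -1), 500804), Add(485375, 32009)) = Mul(Add(Pow(428013, -1), 500804), 517384) = Mul(Add(Rational(1, 428013), 500804), 517384) = Mul(Rational(214350622453, 428013), 517384) = Rational(110901582447222952, 428013)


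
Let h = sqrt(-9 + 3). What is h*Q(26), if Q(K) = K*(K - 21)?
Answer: 130*I*sqrt(6) ≈ 318.43*I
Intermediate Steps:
Q(K) = K*(-21 + K)
h = I*sqrt(6) (h = sqrt(-6) = I*sqrt(6) ≈ 2.4495*I)
h*Q(26) = (I*sqrt(6))*(26*(-21 + 26)) = (I*sqrt(6))*(26*5) = (I*sqrt(6))*130 = 130*I*sqrt(6)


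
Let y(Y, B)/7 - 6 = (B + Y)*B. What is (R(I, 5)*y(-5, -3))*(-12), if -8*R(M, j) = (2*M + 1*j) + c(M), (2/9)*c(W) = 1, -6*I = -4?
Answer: 6825/2 ≈ 3412.5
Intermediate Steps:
I = 2/3 (I = -1/6*(-4) = 2/3 ≈ 0.66667)
c(W) = 9/2 (c(W) = (9/2)*1 = 9/2)
y(Y, B) = 42 + 7*B*(B + Y) (y(Y, B) = 42 + 7*((B + Y)*B) = 42 + 7*(B*(B + Y)) = 42 + 7*B*(B + Y))
R(M, j) = -9/16 - M/4 - j/8 (R(M, j) = -((2*M + 1*j) + 9/2)/8 = -((2*M + j) + 9/2)/8 = -((j + 2*M) + 9/2)/8 = -(9/2 + j + 2*M)/8 = -9/16 - M/4 - j/8)
(R(I, 5)*y(-5, -3))*(-12) = ((-9/16 - 1/4*2/3 - 1/8*5)*(42 + 7*(-3)**2 + 7*(-3)*(-5)))*(-12) = ((-9/16 - 1/6 - 5/8)*(42 + 7*9 + 105))*(-12) = -65*(42 + 63 + 105)/48*(-12) = -65/48*210*(-12) = -2275/8*(-12) = 6825/2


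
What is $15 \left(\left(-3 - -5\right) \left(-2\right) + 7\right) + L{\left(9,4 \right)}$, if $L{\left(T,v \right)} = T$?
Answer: $54$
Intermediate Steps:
$15 \left(\left(-3 - -5\right) \left(-2\right) + 7\right) + L{\left(9,4 \right)} = 15 \left(\left(-3 - -5\right) \left(-2\right) + 7\right) + 9 = 15 \left(\left(-3 + 5\right) \left(-2\right) + 7\right) + 9 = 15 \left(2 \left(-2\right) + 7\right) + 9 = 15 \left(-4 + 7\right) + 9 = 15 \cdot 3 + 9 = 45 + 9 = 54$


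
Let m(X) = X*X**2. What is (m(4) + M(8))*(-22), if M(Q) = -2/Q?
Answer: -2805/2 ≈ -1402.5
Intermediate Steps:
m(X) = X**3
(m(4) + M(8))*(-22) = (4**3 - 2/8)*(-22) = (64 - 2*1/8)*(-22) = (64 - 1/4)*(-22) = (255/4)*(-22) = -2805/2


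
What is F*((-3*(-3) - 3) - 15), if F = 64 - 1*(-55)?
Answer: -1071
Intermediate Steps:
F = 119 (F = 64 + 55 = 119)
F*((-3*(-3) - 3) - 15) = 119*((-3*(-3) - 3) - 15) = 119*((9 - 3) - 15) = 119*(6 - 15) = 119*(-9) = -1071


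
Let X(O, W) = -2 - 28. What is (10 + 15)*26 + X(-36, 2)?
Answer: 620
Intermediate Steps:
X(O, W) = -30
(10 + 15)*26 + X(-36, 2) = (10 + 15)*26 - 30 = 25*26 - 30 = 650 - 30 = 620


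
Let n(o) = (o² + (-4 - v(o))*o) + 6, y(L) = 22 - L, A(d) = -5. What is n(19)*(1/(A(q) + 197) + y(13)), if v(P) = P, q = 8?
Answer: -60515/96 ≈ -630.36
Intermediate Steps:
n(o) = 6 + o² + o*(-4 - o) (n(o) = (o² + (-4 - o)*o) + 6 = (o² + o*(-4 - o)) + 6 = 6 + o² + o*(-4 - o))
n(19)*(1/(A(q) + 197) + y(13)) = (6 - 4*19)*(1/(-5 + 197) + (22 - 1*13)) = (6 - 76)*(1/192 + (22 - 13)) = -70*(1/192 + 9) = -70*1729/192 = -60515/96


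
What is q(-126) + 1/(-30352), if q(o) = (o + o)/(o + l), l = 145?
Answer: -7648723/576688 ≈ -13.263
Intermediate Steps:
q(o) = 2*o/(145 + o) (q(o) = (o + o)/(o + 145) = (2*o)/(145 + o) = 2*o/(145 + o))
q(-126) + 1/(-30352) = 2*(-126)/(145 - 126) + 1/(-30352) = 2*(-126)/19 - 1/30352 = 2*(-126)*(1/19) - 1/30352 = -252/19 - 1/30352 = -7648723/576688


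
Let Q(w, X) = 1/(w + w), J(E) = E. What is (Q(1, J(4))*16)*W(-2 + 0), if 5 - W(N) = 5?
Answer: 0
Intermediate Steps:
Q(w, X) = 1/(2*w)
W(N) = 0 (W(N) = 5 - 1*5 = 5 - 5 = 0)
(Q(1, J(4))*16)*W(-2 + 0) = (((½)/1)*16)*0 = (((½)*1)*16)*0 = ((½)*16)*0 = 8*0 = 0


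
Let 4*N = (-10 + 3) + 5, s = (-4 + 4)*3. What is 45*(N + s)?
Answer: -45/2 ≈ -22.500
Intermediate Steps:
s = 0 (s = 0*3 = 0)
N = -½ (N = ((-10 + 3) + 5)/4 = (-7 + 5)/4 = (¼)*(-2) = -½ ≈ -0.50000)
45*(N + s) = 45*(-½ + 0) = 45*(-½) = -45/2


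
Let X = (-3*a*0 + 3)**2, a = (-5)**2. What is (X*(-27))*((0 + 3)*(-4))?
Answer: 2916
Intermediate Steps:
a = 25
X = 9 (X = (-3*25*0 + 3)**2 = (-75*0 + 3)**2 = (0 + 3)**2 = 3**2 = 9)
(X*(-27))*((0 + 3)*(-4)) = (9*(-27))*((0 + 3)*(-4)) = -729*(-4) = -243*(-12) = 2916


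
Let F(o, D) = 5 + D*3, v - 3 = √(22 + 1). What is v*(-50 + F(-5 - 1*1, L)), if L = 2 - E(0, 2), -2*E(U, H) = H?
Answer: -108 - 36*√23 ≈ -280.65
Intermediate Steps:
E(U, H) = -H/2
v = 3 + √23 (v = 3 + √(22 + 1) = 3 + √23 ≈ 7.7958)
L = 3 (L = 2 - (-1)*2/2 = 2 - 1*(-1) = 2 + 1 = 3)
F(o, D) = 5 + 3*D
v*(-50 + F(-5 - 1*1, L)) = (3 + √23)*(-50 + (5 + 3*3)) = (3 + √23)*(-50 + (5 + 9)) = (3 + √23)*(-50 + 14) = (3 + √23)*(-36) = -108 - 36*√23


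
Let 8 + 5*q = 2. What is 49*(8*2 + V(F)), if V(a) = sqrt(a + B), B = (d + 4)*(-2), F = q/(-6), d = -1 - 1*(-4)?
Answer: 784 + 49*I*sqrt(345)/5 ≈ 784.0 + 182.03*I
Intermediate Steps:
q = -6/5 (q = -8/5 + (1/5)*2 = -8/5 + 2/5 = -6/5 ≈ -1.2000)
d = 3 (d = -1 + 4 = 3)
F = 1/5 (F = -6/5/(-6) = -6/5*(-1/6) = 1/5 ≈ 0.20000)
B = -14 (B = (3 + 4)*(-2) = 7*(-2) = -14)
V(a) = sqrt(-14 + a) (V(a) = sqrt(a - 14) = sqrt(-14 + a))
49*(8*2 + V(F)) = 49*(8*2 + sqrt(-14 + 1/5)) = 49*(16 + sqrt(-69/5)) = 49*(16 + I*sqrt(345)/5) = 784 + 49*I*sqrt(345)/5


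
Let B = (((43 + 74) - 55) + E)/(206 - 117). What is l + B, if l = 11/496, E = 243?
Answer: 152259/44144 ≈ 3.4491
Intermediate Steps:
B = 305/89 (B = (((43 + 74) - 55) + 243)/(206 - 117) = ((117 - 55) + 243)/89 = (62 + 243)*(1/89) = 305*(1/89) = 305/89 ≈ 3.4270)
l = 11/496 (l = 11*(1/496) = 11/496 ≈ 0.022177)
l + B = 11/496 + 305/89 = 152259/44144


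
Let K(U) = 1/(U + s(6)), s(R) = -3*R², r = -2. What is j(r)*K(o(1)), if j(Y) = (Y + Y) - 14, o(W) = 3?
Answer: 6/35 ≈ 0.17143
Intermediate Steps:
j(Y) = -14 + 2*Y (j(Y) = 2*Y - 14 = -14 + 2*Y)
K(U) = 1/(-108 + U) (K(U) = 1/(U - 3*6²) = 1/(U - 3*36) = 1/(U - 108) = 1/(-108 + U))
j(r)*K(o(1)) = (-14 + 2*(-2))/(-108 + 3) = (-14 - 4)/(-105) = -18*(-1/105) = 6/35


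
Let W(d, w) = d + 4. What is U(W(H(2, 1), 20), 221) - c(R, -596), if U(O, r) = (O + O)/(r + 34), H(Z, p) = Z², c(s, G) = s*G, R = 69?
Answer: 10486636/255 ≈ 41124.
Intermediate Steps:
c(s, G) = G*s
W(d, w) = 4 + d
U(O, r) = 2*O/(34 + r) (U(O, r) = (2*O)/(34 + r) = 2*O/(34 + r))
U(W(H(2, 1), 20), 221) - c(R, -596) = 2*(4 + 2²)/(34 + 221) - (-596)*69 = 2*(4 + 4)/255 - 1*(-41124) = 2*8*(1/255) + 41124 = 16/255 + 41124 = 10486636/255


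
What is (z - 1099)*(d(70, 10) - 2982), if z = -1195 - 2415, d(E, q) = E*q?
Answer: 10745938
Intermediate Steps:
z = -3610
(z - 1099)*(d(70, 10) - 2982) = (-3610 - 1099)*(70*10 - 2982) = -4709*(700 - 2982) = -4709*(-2282) = 10745938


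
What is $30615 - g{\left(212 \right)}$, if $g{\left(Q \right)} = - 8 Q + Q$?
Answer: $32099$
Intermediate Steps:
$g{\left(Q \right)} = - 7 Q$
$30615 - g{\left(212 \right)} = 30615 - \left(-7\right) 212 = 30615 - -1484 = 30615 + 1484 = 32099$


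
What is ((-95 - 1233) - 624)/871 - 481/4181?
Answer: -231899/98423 ≈ -2.3561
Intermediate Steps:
((-95 - 1233) - 624)/871 - 481/4181 = (-1328 - 624)*(1/871) - 481*1/4181 = -1952*1/871 - 13/113 = -1952/871 - 13/113 = -231899/98423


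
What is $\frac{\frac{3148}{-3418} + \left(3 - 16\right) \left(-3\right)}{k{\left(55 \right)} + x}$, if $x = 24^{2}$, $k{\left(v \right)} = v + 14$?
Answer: $\frac{65077}{1102305} \approx 0.059037$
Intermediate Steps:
$k{\left(v \right)} = 14 + v$
$x = 576$
$\frac{\frac{3148}{-3418} + \left(3 - 16\right) \left(-3\right)}{k{\left(55 \right)} + x} = \frac{\frac{3148}{-3418} + \left(3 - 16\right) \left(-3\right)}{\left(14 + 55\right) + 576} = \frac{3148 \left(- \frac{1}{3418}\right) - -39}{69 + 576} = \frac{- \frac{1574}{1709} + 39}{645} = \frac{65077}{1709} \cdot \frac{1}{645} = \frac{65077}{1102305}$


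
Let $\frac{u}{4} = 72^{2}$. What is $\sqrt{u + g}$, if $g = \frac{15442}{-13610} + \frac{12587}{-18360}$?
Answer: $\frac{\sqrt{359621761696029510}}{4164660} \approx 143.99$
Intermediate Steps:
$u = 20736$ ($u = 4 \cdot 72^{2} = 4 \cdot 5184 = 20736$)
$g = - \frac{45482419}{24987960}$ ($g = 15442 \left(- \frac{1}{13610}\right) + 12587 \left(- \frac{1}{18360}\right) = - \frac{7721}{6805} - \frac{12587}{18360} = - \frac{45482419}{24987960} \approx -1.8202$)
$\sqrt{u + g} = \sqrt{20736 - \frac{45482419}{24987960}} = \sqrt{\frac{518104856141}{24987960}} = \frac{\sqrt{359621761696029510}}{4164660}$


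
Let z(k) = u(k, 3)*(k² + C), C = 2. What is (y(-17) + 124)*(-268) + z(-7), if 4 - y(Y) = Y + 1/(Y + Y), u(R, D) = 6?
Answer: -655552/17 ≈ -38562.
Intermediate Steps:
z(k) = 12 + 6*k² (z(k) = 6*(k² + 2) = 6*(2 + k²) = 12 + 6*k²)
y(Y) = 4 - Y - 1/(2*Y) (y(Y) = 4 - (Y + 1/(Y + Y)) = 4 - (Y + 1/(2*Y)) = 4 + (-Y - 1/(2*Y)) = 4 - Y - 1/(2*Y))
(y(-17) + 124)*(-268) + z(-7) = ((4 - 1*(-17) - ½/(-17)) + 124)*(-268) + (12 + 6*(-7)²) = ((4 + 17 - ½*(-1/17)) + 124)*(-268) + (12 + 6*49) = ((4 + 17 + 1/34) + 124)*(-268) + (12 + 294) = (715/34 + 124)*(-268) + 306 = (4931/34)*(-268) + 306 = -660754/17 + 306 = -655552/17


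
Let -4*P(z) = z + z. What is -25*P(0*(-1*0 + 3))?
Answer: 0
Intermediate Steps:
P(z) = -z/2 (P(z) = -(z + z)/4 = -z/2)
-25*P(0*(-1*0 + 3)) = -(-25)*0*(-1*0 + 3)/2 = -(-25)*0*(0 + 3)/2 = -(-25)*0*3/2 = -(-25)*0/2 = -25*0 = 0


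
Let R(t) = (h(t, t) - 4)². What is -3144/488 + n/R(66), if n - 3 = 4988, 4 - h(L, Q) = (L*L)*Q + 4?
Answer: -1412343736763/219218750000 ≈ -6.4426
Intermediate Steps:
h(L, Q) = -Q*L² (h(L, Q) = 4 - ((L*L)*Q + 4) = 4 - (L²*Q + 4) = 4 - (Q*L² + 4) = 4 - (4 + Q*L²) = 4 + (-4 - Q*L²) = -Q*L²)
R(t) = (-4 - t³)² (R(t) = (-t*t² - 4)² = (-t³ - 4)² = (-4 - t³)²)
n = 4991 (n = 3 + 4988 = 4991)
-3144/488 + n/R(66) = -3144/488 + 4991/((4 + 66³)²) = -3144*1/488 + 4991/((4 + 287496)²) = -393/61 + 4991/(287500²) = -393/61 + 4991/82656250000 = -393/61 + 4991*(1/82656250000) = -393/61 + 217/3593750000 = -1412343736763/219218750000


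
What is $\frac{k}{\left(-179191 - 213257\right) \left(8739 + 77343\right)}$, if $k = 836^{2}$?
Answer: $- \frac{43681}{2111419296} \approx -2.0688 \cdot 10^{-5}$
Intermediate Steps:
$k = 698896$
$\frac{k}{\left(-179191 - 213257\right) \left(8739 + 77343\right)} = \frac{698896}{\left(-179191 - 213257\right) \left(8739 + 77343\right)} = \frac{698896}{\left(-392448\right) 86082} = \frac{698896}{-33782708736} = 698896 \left(- \frac{1}{33782708736}\right) = - \frac{43681}{2111419296}$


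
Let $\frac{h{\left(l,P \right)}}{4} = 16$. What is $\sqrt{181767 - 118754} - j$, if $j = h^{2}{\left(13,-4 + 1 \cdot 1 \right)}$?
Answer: $-4096 + \sqrt{63013} \approx -3845.0$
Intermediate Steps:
$h{\left(l,P \right)} = 64$ ($h{\left(l,P \right)} = 4 \cdot 16 = 64$)
$j = 4096$ ($j = 64^{2} = 4096$)
$\sqrt{181767 - 118754} - j = \sqrt{181767 - 118754} - 4096 = \sqrt{63013} - 4096 = -4096 + \sqrt{63013}$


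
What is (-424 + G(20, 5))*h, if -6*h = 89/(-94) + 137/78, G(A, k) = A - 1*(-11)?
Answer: 97202/1833 ≈ 53.029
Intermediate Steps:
G(A, k) = 11 + A (G(A, k) = A + 11 = 11 + A)
h = -742/5499 (h = -(89/(-94) + 137/78)/6 = -(89*(-1/94) + 137*(1/78))/6 = -(-89/94 + 137/78)/6 = -⅙*1484/1833 = -742/5499 ≈ -0.13493)
(-424 + G(20, 5))*h = (-424 + (11 + 20))*(-742/5499) = (-424 + 31)*(-742/5499) = -393*(-742/5499) = 97202/1833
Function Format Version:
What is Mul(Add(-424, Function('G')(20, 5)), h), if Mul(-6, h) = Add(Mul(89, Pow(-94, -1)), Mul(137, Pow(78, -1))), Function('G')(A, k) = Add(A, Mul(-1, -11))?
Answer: Rational(97202, 1833) ≈ 53.029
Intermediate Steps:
Function('G')(A, k) = Add(11, A) (Function('G')(A, k) = Add(A, 11) = Add(11, A))
h = Rational(-742, 5499) (h = Mul(Rational(-1, 6), Add(Mul(89, Pow(-94, -1)), Mul(137, Pow(78, -1)))) = Mul(Rational(-1, 6), Add(Mul(89, Rational(-1, 94)), Mul(137, Rational(1, 78)))) = Mul(Rational(-1, 6), Add(Rational(-89, 94), Rational(137, 78))) = Mul(Rational(-1, 6), Rational(1484, 1833)) = Rational(-742, 5499) ≈ -0.13493)
Mul(Add(-424, Function('G')(20, 5)), h) = Mul(Add(-424, Add(11, 20)), Rational(-742, 5499)) = Mul(Add(-424, 31), Rational(-742, 5499)) = Mul(-393, Rational(-742, 5499)) = Rational(97202, 1833)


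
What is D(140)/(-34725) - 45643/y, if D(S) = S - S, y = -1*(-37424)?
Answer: -45643/37424 ≈ -1.2196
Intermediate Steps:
y = 37424
D(S) = 0
D(140)/(-34725) - 45643/y = 0/(-34725) - 45643/37424 = 0*(-1/34725) - 45643*1/37424 = 0 - 45643/37424 = -45643/37424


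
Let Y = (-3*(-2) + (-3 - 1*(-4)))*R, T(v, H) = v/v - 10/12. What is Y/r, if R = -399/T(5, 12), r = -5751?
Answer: 1862/639 ≈ 2.9139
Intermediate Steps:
T(v, H) = ⅙ (T(v, H) = 1 - 10*1/12 = 1 - ⅚ = ⅙)
R = -2394 (R = -399/⅙ = -399*6 = -2394)
Y = -16758 (Y = (-3*(-2) + (-3 - 1*(-4)))*(-2394) = (6 + (-3 + 4))*(-2394) = (6 + 1)*(-2394) = 7*(-2394) = -16758)
Y/r = -16758/(-5751) = -16758*(-1/5751) = 1862/639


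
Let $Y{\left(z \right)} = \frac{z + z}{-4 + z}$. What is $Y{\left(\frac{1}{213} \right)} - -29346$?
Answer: $\frac{24973444}{851} \approx 29346.0$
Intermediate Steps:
$Y{\left(z \right)} = \frac{2 z}{-4 + z}$
$Y{\left(\frac{1}{213} \right)} - -29346 = \frac{2}{213 \left(-4 + \frac{1}{213}\right)} - -29346 = 2 \cdot \frac{1}{213} \frac{1}{-4 + \frac{1}{213}} + 29346 = 2 \cdot \frac{1}{213} \frac{1}{- \frac{851}{213}} + 29346 = 2 \cdot \frac{1}{213} \left(- \frac{213}{851}\right) + 29346 = - \frac{2}{851} + 29346 = \frac{24973444}{851}$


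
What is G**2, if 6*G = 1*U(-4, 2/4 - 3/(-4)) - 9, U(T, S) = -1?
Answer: 25/9 ≈ 2.7778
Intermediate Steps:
G = -5/3 (G = (1*(-1) - 9)/6 = (-1 - 9)/6 = (1/6)*(-10) = -5/3 ≈ -1.6667)
G**2 = (-5/3)**2 = 25/9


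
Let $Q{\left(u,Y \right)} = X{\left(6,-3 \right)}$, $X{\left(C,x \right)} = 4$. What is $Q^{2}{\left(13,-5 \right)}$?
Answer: $16$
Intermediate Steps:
$Q{\left(u,Y \right)} = 4$
$Q^{2}{\left(13,-5 \right)} = 4^{2} = 16$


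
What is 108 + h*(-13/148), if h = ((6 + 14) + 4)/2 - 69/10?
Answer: 159177/1480 ≈ 107.55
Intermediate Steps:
h = 51/10 (h = (20 + 4)*(½) - 69*⅒ = 24*(½) - 69/10 = 12 - 69/10 = 51/10 ≈ 5.1000)
108 + h*(-13/148) = 108 + 51*(-13/148)/10 = 108 + 51*(-13*1/148)/10 = 108 + (51/10)*(-13/148) = 108 - 663/1480 = 159177/1480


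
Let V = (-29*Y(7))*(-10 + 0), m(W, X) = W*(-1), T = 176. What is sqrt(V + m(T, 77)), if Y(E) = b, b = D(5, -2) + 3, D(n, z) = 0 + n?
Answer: 4*sqrt(134) ≈ 46.303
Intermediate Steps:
D(n, z) = n
m(W, X) = -W
b = 8 (b = 5 + 3 = 8)
Y(E) = 8
V = 2320 (V = (-29*8)*(-10 + 0) = -232*(-10) = 2320)
sqrt(V + m(T, 77)) = sqrt(2320 - 1*176) = sqrt(2320 - 176) = sqrt(2144) = 4*sqrt(134)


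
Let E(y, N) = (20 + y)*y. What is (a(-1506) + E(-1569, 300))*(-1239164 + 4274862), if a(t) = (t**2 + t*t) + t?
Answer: 21143475678006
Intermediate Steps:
E(y, N) = y*(20 + y)
a(t) = t + 2*t**2 (a(t) = (t**2 + t**2) + t = 2*t**2 + t = t + 2*t**2)
(a(-1506) + E(-1569, 300))*(-1239164 + 4274862) = (-1506*(1 + 2*(-1506)) - 1569*(20 - 1569))*(-1239164 + 4274862) = (-1506*(1 - 3012) - 1569*(-1549))*3035698 = (-1506*(-3011) + 2430381)*3035698 = (4534566 + 2430381)*3035698 = 6964947*3035698 = 21143475678006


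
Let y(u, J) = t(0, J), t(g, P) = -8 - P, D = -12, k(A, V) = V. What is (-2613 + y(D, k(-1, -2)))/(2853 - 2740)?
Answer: -2619/113 ≈ -23.177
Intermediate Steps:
y(u, J) = -8 - J
(-2613 + y(D, k(-1, -2)))/(2853 - 2740) = (-2613 + (-8 - 1*(-2)))/(2853 - 2740) = (-2613 + (-8 + 2))/113 = (-2613 - 6)*(1/113) = -2619*1/113 = -2619/113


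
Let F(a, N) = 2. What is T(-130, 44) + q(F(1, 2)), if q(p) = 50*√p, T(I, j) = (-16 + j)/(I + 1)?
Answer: -28/129 + 50*√2 ≈ 70.494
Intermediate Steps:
T(I, j) = (-16 + j)/(1 + I)
T(-130, 44) + q(F(1, 2)) = (-16 + 44)/(1 - 130) + 50*√2 = 28/(-129) + 50*√2 = -1/129*28 + 50*√2 = -28/129 + 50*√2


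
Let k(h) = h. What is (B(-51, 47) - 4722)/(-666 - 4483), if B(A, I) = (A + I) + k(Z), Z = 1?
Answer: 4725/5149 ≈ 0.91765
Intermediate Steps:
B(A, I) = 1 + A + I (B(A, I) = (A + I) + 1 = 1 + A + I)
(B(-51, 47) - 4722)/(-666 - 4483) = ((1 - 51 + 47) - 4722)/(-666 - 4483) = (-3 - 4722)/(-5149) = -4725*(-1/5149) = 4725/5149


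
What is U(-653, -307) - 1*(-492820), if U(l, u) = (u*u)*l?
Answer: -61051777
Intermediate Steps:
U(l, u) = l*u**2 (U(l, u) = u**2*l = l*u**2)
U(-653, -307) - 1*(-492820) = -653*(-307)**2 - 1*(-492820) = -653*94249 + 492820 = -61544597 + 492820 = -61051777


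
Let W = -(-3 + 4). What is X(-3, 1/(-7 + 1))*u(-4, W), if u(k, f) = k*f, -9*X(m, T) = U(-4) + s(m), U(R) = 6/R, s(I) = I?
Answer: 2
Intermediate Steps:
W = -1 (W = -1*1 = -1)
X(m, T) = ⅙ - m/9 (X(m, T) = -(6/(-4) + m)/9 = -(6*(-¼) + m)/9 = -(-3/2 + m)/9 = ⅙ - m/9)
u(k, f) = f*k
X(-3, 1/(-7 + 1))*u(-4, W) = (⅙ - ⅑*(-3))*(-1*(-4)) = (⅙ + ⅓)*4 = (½)*4 = 2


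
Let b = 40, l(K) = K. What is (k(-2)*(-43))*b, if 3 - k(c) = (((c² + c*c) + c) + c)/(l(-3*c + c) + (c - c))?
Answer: -3440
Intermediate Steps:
k(c) = 3 + (2*c + 2*c²)/(2*c) (k(c) = 3 - (((c² + c*c) + c) + c)/((-3*c + c) + (c - c)) = 3 - (((c² + c²) + c) + c)/(-2*c + 0) = 3 - ((2*c² + c) + c)/((-2*c)) = 3 - ((c + 2*c²) + c)*(-1/(2*c)) = 3 - (2*c + 2*c²)*(-1/(2*c)) = 3 - (-1)*(2*c + 2*c²)/(2*c) = 3 + (2*c + 2*c²)/(2*c))
(k(-2)*(-43))*b = ((4 - 2)*(-43))*40 = (2*(-43))*40 = -86*40 = -3440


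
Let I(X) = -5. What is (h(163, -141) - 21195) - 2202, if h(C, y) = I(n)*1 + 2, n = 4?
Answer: -23400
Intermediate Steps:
h(C, y) = -3 (h(C, y) = -5*1 + 2 = -5 + 2 = -3)
(h(163, -141) - 21195) - 2202 = (-3 - 21195) - 2202 = -21198 - 2202 = -23400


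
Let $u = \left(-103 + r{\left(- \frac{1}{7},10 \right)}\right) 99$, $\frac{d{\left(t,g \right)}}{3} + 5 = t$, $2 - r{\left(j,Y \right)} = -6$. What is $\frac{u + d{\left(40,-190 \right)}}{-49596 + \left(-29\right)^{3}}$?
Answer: $\frac{1860}{14797} \approx 0.1257$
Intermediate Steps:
$r{\left(j,Y \right)} = 8$ ($r{\left(j,Y \right)} = 2 - -6 = 2 + 6 = 8$)
$d{\left(t,g \right)} = -15 + 3 t$
$u = -9405$ ($u = \left(-103 + 8\right) 99 = \left(-95\right) 99 = -9405$)
$\frac{u + d{\left(40,-190 \right)}}{-49596 + \left(-29\right)^{3}} = \frac{-9405 + \left(-15 + 3 \cdot 40\right)}{-49596 + \left(-29\right)^{3}} = \frac{-9405 + \left(-15 + 120\right)}{-49596 - 24389} = \frac{-9405 + 105}{-73985} = \left(-9300\right) \left(- \frac{1}{73985}\right) = \frac{1860}{14797}$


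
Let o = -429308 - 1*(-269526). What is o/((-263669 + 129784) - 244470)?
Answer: 159782/378355 ≈ 0.42231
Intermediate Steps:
o = -159782 (o = -429308 + 269526 = -159782)
o/((-263669 + 129784) - 244470) = -159782/((-263669 + 129784) - 244470) = -159782/(-133885 - 244470) = -159782/(-378355) = -159782*(-1/378355) = 159782/378355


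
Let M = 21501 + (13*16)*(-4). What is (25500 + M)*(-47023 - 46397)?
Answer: -4313107980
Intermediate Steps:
M = 20669 (M = 21501 + 208*(-4) = 21501 - 832 = 20669)
(25500 + M)*(-47023 - 46397) = (25500 + 20669)*(-47023 - 46397) = 46169*(-93420) = -4313107980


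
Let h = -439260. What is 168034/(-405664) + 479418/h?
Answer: -11178884933/7424665360 ≈ -1.5056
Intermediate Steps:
168034/(-405664) + 479418/h = 168034/(-405664) + 479418/(-439260) = 168034*(-1/405664) + 479418*(-1/439260) = -84017/202832 - 79903/73210 = -11178884933/7424665360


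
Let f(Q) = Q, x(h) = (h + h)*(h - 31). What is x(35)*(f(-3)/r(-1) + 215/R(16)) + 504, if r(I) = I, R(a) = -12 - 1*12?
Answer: -3493/3 ≈ -1164.3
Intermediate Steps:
x(h) = 2*h*(-31 + h) (x(h) = (2*h)*(-31 + h) = 2*h*(-31 + h))
R(a) = -24 (R(a) = -12 - 12 = -24)
x(35)*(f(-3)/r(-1) + 215/R(16)) + 504 = (2*35*(-31 + 35))*(-3/(-1) + 215/(-24)) + 504 = (2*35*4)*(-3*(-1) + 215*(-1/24)) + 504 = 280*(3 - 215/24) + 504 = 280*(-143/24) + 504 = -5005/3 + 504 = -3493/3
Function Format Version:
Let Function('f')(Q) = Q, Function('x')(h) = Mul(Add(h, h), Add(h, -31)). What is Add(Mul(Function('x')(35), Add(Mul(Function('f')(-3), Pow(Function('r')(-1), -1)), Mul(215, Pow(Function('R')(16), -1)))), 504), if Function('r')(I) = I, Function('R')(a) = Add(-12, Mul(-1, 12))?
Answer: Rational(-3493, 3) ≈ -1164.3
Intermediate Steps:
Function('x')(h) = Mul(2, h, Add(-31, h)) (Function('x')(h) = Mul(Mul(2, h), Add(-31, h)) = Mul(2, h, Add(-31, h)))
Function('R')(a) = -24 (Function('R')(a) = Add(-12, -12) = -24)
Add(Mul(Function('x')(35), Add(Mul(Function('f')(-3), Pow(Function('r')(-1), -1)), Mul(215, Pow(Function('R')(16), -1)))), 504) = Add(Mul(Mul(2, 35, Add(-31, 35)), Add(Mul(-3, Pow(-1, -1)), Mul(215, Pow(-24, -1)))), 504) = Add(Mul(Mul(2, 35, 4), Add(Mul(-3, -1), Mul(215, Rational(-1, 24)))), 504) = Add(Mul(280, Add(3, Rational(-215, 24))), 504) = Add(Mul(280, Rational(-143, 24)), 504) = Add(Rational(-5005, 3), 504) = Rational(-3493, 3)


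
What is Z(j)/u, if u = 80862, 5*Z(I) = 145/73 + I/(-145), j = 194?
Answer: 6863/4279621350 ≈ 1.6036e-6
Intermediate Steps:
Z(I) = 29/73 - I/725 (Z(I) = (145/73 + I/(-145))/5 = (145*(1/73) + I*(-1/145))/5 = (145/73 - I/145)/5 = 29/73 - I/725)
Z(j)/u = (29/73 - 1/725*194)/80862 = (29/73 - 194/725)*(1/80862) = (6863/52925)*(1/80862) = 6863/4279621350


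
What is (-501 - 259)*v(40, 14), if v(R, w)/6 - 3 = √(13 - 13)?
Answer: -13680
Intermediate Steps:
v(R, w) = 18 (v(R, w) = 18 + 6*√(13 - 13) = 18 + 6*√0 = 18 + 6*0 = 18 + 0 = 18)
(-501 - 259)*v(40, 14) = (-501 - 259)*18 = -760*18 = -13680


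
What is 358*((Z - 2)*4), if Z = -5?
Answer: -10024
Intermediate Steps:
358*((Z - 2)*4) = 358*((-5 - 2)*4) = 358*(-7*4) = 358*(-28) = -10024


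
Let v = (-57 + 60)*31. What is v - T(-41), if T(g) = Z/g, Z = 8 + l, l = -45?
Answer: 3776/41 ≈ 92.098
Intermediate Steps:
v = 93 (v = 3*31 = 93)
Z = -37 (Z = 8 - 45 = -37)
T(g) = -37/g
v - T(-41) = 93 - (-37)/(-41) = 93 - (-37)*(-1)/41 = 93 - 1*37/41 = 93 - 37/41 = 3776/41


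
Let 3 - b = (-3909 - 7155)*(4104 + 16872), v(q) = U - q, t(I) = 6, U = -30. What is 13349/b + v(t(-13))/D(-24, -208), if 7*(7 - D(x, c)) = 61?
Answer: 4873661156/232078467 ≈ 21.000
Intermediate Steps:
D(x, c) = -12/7 (D(x, c) = 7 - ⅐*61 = 7 - 61/7 = -12/7)
v(q) = -30 - q
b = 232078467 (b = 3 - (-3909 - 7155)*(4104 + 16872) = 3 - (-11064)*20976 = 3 - 1*(-232078464) = 3 + 232078464 = 232078467)
13349/b + v(t(-13))/D(-24, -208) = 13349/232078467 + (-30 - 1*6)/(-12/7) = 13349*(1/232078467) + (-30 - 6)*(-7/12) = 13349/232078467 - 36*(-7/12) = 13349/232078467 + 21 = 4873661156/232078467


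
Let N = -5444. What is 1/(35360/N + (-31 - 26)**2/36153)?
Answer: -5467137/35018959 ≈ -0.15612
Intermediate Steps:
1/(35360/N + (-31 - 26)**2/36153) = 1/(35360/(-5444) + (-31 - 26)**2/36153) = 1/(35360*(-1/5444) + (-57)**2*(1/36153)) = 1/(-8840/1361 + 3249*(1/36153)) = 1/(-8840/1361 + 361/4017) = 1/(-35018959/5467137) = -5467137/35018959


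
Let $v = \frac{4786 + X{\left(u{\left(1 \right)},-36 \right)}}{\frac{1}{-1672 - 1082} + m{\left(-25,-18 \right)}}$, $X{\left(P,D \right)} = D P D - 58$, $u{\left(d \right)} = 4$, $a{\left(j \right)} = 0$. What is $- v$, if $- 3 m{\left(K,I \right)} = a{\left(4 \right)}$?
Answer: $27297648$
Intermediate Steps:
$X{\left(P,D \right)} = -58 + P D^{2}$ ($X{\left(P,D \right)} = P D^{2} - 58 = -58 + P D^{2}$)
$m{\left(K,I \right)} = 0$ ($m{\left(K,I \right)} = \left(- \frac{1}{3}\right) 0 = 0$)
$v = -27297648$ ($v = \frac{4786 - \left(58 - 4 \left(-36\right)^{2}\right)}{\frac{1}{-1672 - 1082} + 0} = \frac{4786 + \left(-58 + 4 \cdot 1296\right)}{\frac{1}{-2754} + 0} = \frac{4786 + \left(-58 + 5184\right)}{- \frac{1}{2754} + 0} = \frac{4786 + 5126}{- \frac{1}{2754}} = 9912 \left(-2754\right) = -27297648$)
$- v = \left(-1\right) \left(-27297648\right) = 27297648$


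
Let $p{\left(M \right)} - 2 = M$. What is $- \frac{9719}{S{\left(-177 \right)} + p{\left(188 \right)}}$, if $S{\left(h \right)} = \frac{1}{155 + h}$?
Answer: $- \frac{213818}{4179} \approx -51.165$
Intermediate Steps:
$p{\left(M \right)} = 2 + M$
$- \frac{9719}{S{\left(-177 \right)} + p{\left(188 \right)}} = - \frac{9719}{\frac{1}{155 - 177} + \left(2 + 188\right)} = - \frac{9719}{\frac{1}{-22} + 190} = - \frac{9719}{- \frac{1}{22} + 190} = - \frac{9719}{\frac{4179}{22}} = \left(-9719\right) \frac{22}{4179} = - \frac{213818}{4179}$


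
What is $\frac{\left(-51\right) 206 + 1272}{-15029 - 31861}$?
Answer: $\frac{513}{2605} \approx 0.19693$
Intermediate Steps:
$\frac{\left(-51\right) 206 + 1272}{-15029 - 31861} = \frac{-10506 + 1272}{-46890} = \left(-9234\right) \left(- \frac{1}{46890}\right) = \frac{513}{2605}$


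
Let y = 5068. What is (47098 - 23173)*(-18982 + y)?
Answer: -332892450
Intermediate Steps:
(47098 - 23173)*(-18982 + y) = (47098 - 23173)*(-18982 + 5068) = 23925*(-13914) = -332892450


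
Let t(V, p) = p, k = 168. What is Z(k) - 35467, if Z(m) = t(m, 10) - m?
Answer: -35625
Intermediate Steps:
Z(m) = 10 - m
Z(k) - 35467 = (10 - 1*168) - 35467 = (10 - 168) - 35467 = -158 - 35467 = -35625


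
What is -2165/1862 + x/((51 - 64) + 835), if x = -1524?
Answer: -769553/255094 ≈ -3.0167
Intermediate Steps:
-2165/1862 + x/((51 - 64) + 835) = -2165/1862 - 1524/((51 - 64) + 835) = -2165*1/1862 - 1524/(-13 + 835) = -2165/1862 - 1524/822 = -2165/1862 - 1524*1/822 = -2165/1862 - 254/137 = -769553/255094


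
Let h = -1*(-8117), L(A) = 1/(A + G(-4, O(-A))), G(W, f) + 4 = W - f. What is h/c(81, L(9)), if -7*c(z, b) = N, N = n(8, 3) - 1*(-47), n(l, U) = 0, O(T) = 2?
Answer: -56819/47 ≈ -1208.9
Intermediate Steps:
G(W, f) = -4 + W - f (G(W, f) = -4 + (W - f) = -4 + W - f)
L(A) = 1/(-10 + A) (L(A) = 1/(A + (-4 - 4 - 1*2)) = 1/(A + (-4 - 4 - 2)) = 1/(A - 10) = 1/(-10 + A))
h = 8117
N = 47 (N = 0 - 1*(-47) = 0 + 47 = 47)
c(z, b) = -47/7 (c(z, b) = -1/7*47 = -47/7)
h/c(81, L(9)) = 8117/(-47/7) = 8117*(-7/47) = -56819/47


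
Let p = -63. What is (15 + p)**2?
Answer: 2304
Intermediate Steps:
(15 + p)**2 = (15 - 63)**2 = (-48)**2 = 2304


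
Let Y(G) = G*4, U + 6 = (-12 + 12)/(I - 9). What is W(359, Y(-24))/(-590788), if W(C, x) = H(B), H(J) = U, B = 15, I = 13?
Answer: 3/295394 ≈ 1.0156e-5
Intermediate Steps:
U = -6 (U = -6 + (-12 + 12)/(13 - 9) = -6 + 0/4 = -6 + 0*(¼) = -6 + 0 = -6)
Y(G) = 4*G
H(J) = -6
W(C, x) = -6
W(359, Y(-24))/(-590788) = -6/(-590788) = -6*(-1/590788) = 3/295394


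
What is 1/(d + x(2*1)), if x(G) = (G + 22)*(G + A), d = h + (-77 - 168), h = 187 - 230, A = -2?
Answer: -1/288 ≈ -0.0034722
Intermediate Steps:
h = -43
d = -288 (d = -43 + (-77 - 168) = -43 - 245 = -288)
x(G) = (-2 + G)*(22 + G) (x(G) = (G + 22)*(G - 2) = (22 + G)*(-2 + G) = (-2 + G)*(22 + G))
1/(d + x(2*1)) = 1/(-288 + (-44 + (2*1)² + 20*(2*1))) = 1/(-288 + (-44 + 2² + 20*2)) = 1/(-288 + (-44 + 4 + 40)) = 1/(-288 + 0) = 1/(-288) = -1/288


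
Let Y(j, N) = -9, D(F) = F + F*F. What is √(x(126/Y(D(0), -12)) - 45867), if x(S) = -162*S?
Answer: I*√43599 ≈ 208.8*I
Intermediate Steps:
D(F) = F + F²
√(x(126/Y(D(0), -12)) - 45867) = √(-20412/(-9) - 45867) = √(-20412*(-1)/9 - 45867) = √(-162*(-14) - 45867) = √(2268 - 45867) = √(-43599) = I*√43599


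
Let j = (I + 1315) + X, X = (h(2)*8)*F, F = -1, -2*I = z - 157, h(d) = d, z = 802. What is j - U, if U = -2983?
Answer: 7919/2 ≈ 3959.5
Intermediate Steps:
I = -645/2 (I = -(802 - 157)/2 = -1/2*645 = -645/2 ≈ -322.50)
X = -16 (X = (2*8)*(-1) = 16*(-1) = -16)
j = 1953/2 (j = (-645/2 + 1315) - 16 = 1985/2 - 16 = 1953/2 ≈ 976.50)
j - U = 1953/2 - 1*(-2983) = 1953/2 + 2983 = 7919/2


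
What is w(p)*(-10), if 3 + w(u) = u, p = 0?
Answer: 30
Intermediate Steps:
w(u) = -3 + u
w(p)*(-10) = (-3 + 0)*(-10) = -3*(-10) = 30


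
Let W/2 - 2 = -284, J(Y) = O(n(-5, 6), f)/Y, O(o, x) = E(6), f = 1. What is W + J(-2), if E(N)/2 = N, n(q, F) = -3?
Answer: -570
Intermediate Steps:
E(N) = 2*N
O(o, x) = 12 (O(o, x) = 2*6 = 12)
J(Y) = 12/Y
W = -564 (W = 4 + 2*(-284) = 4 - 568 = -564)
W + J(-2) = -564 + 12/(-2) = -564 + 12*(-1/2) = -564 - 6 = -570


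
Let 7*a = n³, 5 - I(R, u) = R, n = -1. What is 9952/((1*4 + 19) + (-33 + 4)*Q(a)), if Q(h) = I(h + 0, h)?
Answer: -69664/883 ≈ -78.895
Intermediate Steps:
I(R, u) = 5 - R
a = -⅐ (a = (⅐)*(-1)³ = (⅐)*(-1) = -⅐ ≈ -0.14286)
Q(h) = 5 - h (Q(h) = 5 - (h + 0) = 5 - h)
9952/((1*4 + 19) + (-33 + 4)*Q(a)) = 9952/((1*4 + 19) + (-33 + 4)*(5 - 1*(-⅐))) = 9952/((4 + 19) - 29*(5 + ⅐)) = 9952/(23 - 29*36/7) = 9952/(23 - 1044/7) = 9952/(-883/7) = 9952*(-7/883) = -69664/883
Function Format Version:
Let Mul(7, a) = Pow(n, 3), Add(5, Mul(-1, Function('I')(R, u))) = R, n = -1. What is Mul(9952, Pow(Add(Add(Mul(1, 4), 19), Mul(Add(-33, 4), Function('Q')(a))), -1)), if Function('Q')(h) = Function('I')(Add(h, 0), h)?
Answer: Rational(-69664, 883) ≈ -78.895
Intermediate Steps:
Function('I')(R, u) = Add(5, Mul(-1, R))
a = Rational(-1, 7) (a = Mul(Rational(1, 7), Pow(-1, 3)) = Mul(Rational(1, 7), -1) = Rational(-1, 7) ≈ -0.14286)
Function('Q')(h) = Add(5, Mul(-1, h)) (Function('Q')(h) = Add(5, Mul(-1, Add(h, 0))) = Add(5, Mul(-1, h)))
Mul(9952, Pow(Add(Add(Mul(1, 4), 19), Mul(Add(-33, 4), Function('Q')(a))), -1)) = Mul(9952, Pow(Add(Add(Mul(1, 4), 19), Mul(Add(-33, 4), Add(5, Mul(-1, Rational(-1, 7))))), -1)) = Mul(9952, Pow(Add(Add(4, 19), Mul(-29, Add(5, Rational(1, 7)))), -1)) = Mul(9952, Pow(Add(23, Mul(-29, Rational(36, 7))), -1)) = Mul(9952, Pow(Add(23, Rational(-1044, 7)), -1)) = Mul(9952, Pow(Rational(-883, 7), -1)) = Mul(9952, Rational(-7, 883)) = Rational(-69664, 883)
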